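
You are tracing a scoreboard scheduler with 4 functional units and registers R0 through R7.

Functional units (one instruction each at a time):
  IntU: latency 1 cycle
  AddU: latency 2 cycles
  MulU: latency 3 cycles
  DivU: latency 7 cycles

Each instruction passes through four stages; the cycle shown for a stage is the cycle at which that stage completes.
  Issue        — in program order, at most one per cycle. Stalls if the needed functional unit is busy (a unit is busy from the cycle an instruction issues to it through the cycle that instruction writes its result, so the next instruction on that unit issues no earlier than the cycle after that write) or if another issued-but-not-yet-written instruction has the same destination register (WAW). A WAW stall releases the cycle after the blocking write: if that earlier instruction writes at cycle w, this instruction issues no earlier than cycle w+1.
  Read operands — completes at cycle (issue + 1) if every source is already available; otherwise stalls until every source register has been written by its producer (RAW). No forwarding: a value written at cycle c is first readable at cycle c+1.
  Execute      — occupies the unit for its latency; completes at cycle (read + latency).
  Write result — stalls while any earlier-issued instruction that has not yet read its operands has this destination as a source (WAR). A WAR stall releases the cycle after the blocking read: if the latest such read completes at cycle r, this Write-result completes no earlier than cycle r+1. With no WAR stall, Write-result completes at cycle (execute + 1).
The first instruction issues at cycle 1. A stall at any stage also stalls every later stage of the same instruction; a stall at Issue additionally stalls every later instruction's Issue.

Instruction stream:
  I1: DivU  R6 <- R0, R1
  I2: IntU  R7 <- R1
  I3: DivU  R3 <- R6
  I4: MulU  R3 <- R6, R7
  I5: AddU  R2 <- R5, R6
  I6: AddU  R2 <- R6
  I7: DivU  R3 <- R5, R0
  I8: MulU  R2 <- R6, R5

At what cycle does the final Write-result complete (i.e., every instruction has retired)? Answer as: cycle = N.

cycle = 37

cycle 1: issue I1 (DivU)
cycle 2: I1 read-ops, issue I2 (IntU)
cycle 3: I2 read-ops
cycle 4: I2 finished on IntU
cycle 5: I2→R7
cycle 9: I1 finished on DivU
cycle 10: I1→R6
cycle 11: issue I3 (DivU)
cycle 12: I3 read-ops
cycle 19: I3 finished on DivU
cycle 20: I3→R3
cycle 21: issue I4 (MulU)
cycle 22: I4 read-ops, issue I5 (AddU)
cycle 23: I5 read-ops
cycle 25: I4 finished on MulU, I5 finished on AddU
cycle 26: I4→R3, I5→R2
cycle 27: issue I6 (AddU)
cycle 28: I6 read-ops, issue I7 (DivU)
cycle 29: I7 read-ops
cycle 30: I6 finished on AddU
cycle 31: I6→R2
cycle 32: issue I8 (MulU)
cycle 33: I8 read-ops
cycle 36: I7 finished on DivU, I8 finished on MulU
cycle 37: I7→R3, I8→R2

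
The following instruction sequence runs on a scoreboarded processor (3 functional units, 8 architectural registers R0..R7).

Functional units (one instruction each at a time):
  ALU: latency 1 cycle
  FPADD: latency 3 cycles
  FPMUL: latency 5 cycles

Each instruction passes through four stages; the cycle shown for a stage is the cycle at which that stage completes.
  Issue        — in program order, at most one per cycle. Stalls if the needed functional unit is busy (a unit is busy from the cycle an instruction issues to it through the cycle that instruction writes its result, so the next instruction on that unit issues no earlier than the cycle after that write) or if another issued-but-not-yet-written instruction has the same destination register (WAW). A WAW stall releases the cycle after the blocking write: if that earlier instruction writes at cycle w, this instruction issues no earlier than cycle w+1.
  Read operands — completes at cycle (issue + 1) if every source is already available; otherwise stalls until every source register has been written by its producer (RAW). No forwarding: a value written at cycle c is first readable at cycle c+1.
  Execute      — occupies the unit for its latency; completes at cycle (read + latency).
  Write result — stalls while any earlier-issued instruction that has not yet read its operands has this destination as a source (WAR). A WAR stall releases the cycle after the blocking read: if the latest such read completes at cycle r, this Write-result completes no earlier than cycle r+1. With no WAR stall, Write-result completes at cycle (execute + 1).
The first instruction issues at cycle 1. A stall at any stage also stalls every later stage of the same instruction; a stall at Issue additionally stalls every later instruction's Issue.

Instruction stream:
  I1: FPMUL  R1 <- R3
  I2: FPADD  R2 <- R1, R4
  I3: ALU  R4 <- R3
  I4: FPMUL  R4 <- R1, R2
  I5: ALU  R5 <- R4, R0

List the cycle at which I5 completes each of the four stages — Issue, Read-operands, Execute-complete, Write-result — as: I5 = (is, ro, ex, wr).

  I1 | 1 | 2 | 7 | 8
  I2 | 2 | 9 | 12 | 13   RAW R1: wait I1 write@8
  I3 | 3 | 4 | 5 | 10   WAR R4: wait I2 read@9
  I4 | 11 | 14 | 19 | 20   WAW R4: wait I3 write@10 · RAW R2: wait I2 write@13
  I5 | 12 | 21 | 22 | 23   RAW R4: wait I4 write@20

I5 = (12, 21, 22, 23)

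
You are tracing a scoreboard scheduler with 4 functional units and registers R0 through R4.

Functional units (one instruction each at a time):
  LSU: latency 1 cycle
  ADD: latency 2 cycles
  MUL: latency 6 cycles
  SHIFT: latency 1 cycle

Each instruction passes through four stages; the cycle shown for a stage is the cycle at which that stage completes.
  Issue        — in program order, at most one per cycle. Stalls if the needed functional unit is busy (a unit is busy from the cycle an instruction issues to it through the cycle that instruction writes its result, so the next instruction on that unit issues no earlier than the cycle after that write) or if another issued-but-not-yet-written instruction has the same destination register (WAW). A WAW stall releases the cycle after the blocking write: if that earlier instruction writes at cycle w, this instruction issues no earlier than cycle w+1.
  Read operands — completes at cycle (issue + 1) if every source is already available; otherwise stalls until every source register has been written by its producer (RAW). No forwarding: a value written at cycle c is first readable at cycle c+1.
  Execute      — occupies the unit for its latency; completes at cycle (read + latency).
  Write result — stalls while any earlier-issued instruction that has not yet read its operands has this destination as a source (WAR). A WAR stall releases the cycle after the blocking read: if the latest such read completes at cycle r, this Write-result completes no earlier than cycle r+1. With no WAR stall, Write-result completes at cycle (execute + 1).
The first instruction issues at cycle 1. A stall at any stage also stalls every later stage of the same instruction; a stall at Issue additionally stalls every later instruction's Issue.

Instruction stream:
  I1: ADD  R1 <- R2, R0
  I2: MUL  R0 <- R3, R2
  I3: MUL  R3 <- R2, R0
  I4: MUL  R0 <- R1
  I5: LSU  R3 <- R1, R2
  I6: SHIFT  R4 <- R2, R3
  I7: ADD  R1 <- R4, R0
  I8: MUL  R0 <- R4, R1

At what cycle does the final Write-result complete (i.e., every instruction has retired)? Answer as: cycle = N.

cycle = 40

c1: I1→ADD
c2: I1 RO; I2→MUL
c3: I2 RO
c4: I1 EX
c5: I1 WR R1
c9: I2 EX
c10: I2 WR R0
c11: I3→MUL
c12: I3 RO
c18: I3 EX
c19: I3 WR R3
c20: I4→MUL
c21: I4 RO; I5→LSU
c22: I5 RO; I6→SHIFT
c23: I5 EX; I7→ADD
c24: I5 WR R3
c25: I6 RO
c26: I6 EX
c27: I4 EX; I6 WR R4
c28: I4 WR R0
c29: I7 RO; I8→MUL
c31: I7 EX
c32: I7 WR R1
c33: I8 RO
c39: I8 EX
c40: I8 WR R0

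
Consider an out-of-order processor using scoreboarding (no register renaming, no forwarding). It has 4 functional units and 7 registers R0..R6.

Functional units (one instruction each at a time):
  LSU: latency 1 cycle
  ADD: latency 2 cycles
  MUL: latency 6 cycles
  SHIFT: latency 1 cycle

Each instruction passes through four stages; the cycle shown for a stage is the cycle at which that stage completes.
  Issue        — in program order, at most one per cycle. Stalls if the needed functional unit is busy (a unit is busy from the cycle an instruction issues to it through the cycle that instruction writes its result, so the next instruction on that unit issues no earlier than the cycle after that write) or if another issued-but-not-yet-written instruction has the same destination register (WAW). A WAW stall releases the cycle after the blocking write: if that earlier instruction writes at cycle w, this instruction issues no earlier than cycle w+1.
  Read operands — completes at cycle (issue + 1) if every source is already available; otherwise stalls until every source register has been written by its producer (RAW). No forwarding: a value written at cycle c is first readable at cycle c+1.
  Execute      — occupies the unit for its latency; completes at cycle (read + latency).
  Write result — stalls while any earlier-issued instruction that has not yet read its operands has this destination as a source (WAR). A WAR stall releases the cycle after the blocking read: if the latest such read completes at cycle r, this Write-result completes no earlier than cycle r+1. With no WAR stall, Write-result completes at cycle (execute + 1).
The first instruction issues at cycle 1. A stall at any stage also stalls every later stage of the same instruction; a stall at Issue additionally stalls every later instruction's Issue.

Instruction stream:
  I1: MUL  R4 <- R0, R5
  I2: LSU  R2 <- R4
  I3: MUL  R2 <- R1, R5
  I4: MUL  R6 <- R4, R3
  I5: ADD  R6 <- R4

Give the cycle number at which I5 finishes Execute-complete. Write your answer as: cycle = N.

cycle = 34

I1: IS=1 RO=2 EX=8 WR=9
I2: IS=2 RO=10 EX=11 WR=12  [RAW R4: wait I1 write@9]
I3: IS=13 RO=14 EX=20 WR=21  [WAW R2: wait I2 write@12]
I4: IS=22 RO=23 EX=29 WR=30  [struct: MUL busy until I3 writes@21]
I5: IS=31 RO=32 EX=34 WR=35  [WAW R6: wait I4 write@30]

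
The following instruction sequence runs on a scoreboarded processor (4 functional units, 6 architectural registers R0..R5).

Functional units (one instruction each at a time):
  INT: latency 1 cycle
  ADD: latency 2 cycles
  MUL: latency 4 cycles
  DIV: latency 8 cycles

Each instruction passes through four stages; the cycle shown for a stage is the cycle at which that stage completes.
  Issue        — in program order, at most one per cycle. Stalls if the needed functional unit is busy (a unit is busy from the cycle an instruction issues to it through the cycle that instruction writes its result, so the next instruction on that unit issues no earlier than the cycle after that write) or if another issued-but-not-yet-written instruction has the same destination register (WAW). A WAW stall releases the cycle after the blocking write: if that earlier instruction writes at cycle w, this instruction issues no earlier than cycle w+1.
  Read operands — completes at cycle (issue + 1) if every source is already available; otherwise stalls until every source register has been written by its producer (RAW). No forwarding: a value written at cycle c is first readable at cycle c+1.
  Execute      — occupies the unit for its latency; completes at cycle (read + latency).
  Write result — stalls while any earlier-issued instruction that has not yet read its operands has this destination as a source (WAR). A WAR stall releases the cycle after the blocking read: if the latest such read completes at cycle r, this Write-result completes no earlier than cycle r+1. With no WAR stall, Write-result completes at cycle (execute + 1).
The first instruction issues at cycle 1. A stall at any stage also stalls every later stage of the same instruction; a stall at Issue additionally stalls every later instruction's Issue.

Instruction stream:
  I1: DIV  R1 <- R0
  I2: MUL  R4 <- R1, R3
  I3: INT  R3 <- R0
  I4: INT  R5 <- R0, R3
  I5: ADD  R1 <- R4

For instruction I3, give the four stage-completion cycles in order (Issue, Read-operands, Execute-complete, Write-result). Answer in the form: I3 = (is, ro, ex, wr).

I3 = (3, 4, 5, 13)

I1 -> (1, 2, 10, 11)
I2 -> (2, 12, 16, 17)  // RAW R1: wait I1 write@11
I3 -> (3, 4, 5, 13)  // WAR R3: wait I2 read@12
I4 -> (14, 15, 16, 17)  // struct: INT busy until I3 writes@13
I5 -> (15, 18, 20, 21)  // RAW R4: wait I2 write@17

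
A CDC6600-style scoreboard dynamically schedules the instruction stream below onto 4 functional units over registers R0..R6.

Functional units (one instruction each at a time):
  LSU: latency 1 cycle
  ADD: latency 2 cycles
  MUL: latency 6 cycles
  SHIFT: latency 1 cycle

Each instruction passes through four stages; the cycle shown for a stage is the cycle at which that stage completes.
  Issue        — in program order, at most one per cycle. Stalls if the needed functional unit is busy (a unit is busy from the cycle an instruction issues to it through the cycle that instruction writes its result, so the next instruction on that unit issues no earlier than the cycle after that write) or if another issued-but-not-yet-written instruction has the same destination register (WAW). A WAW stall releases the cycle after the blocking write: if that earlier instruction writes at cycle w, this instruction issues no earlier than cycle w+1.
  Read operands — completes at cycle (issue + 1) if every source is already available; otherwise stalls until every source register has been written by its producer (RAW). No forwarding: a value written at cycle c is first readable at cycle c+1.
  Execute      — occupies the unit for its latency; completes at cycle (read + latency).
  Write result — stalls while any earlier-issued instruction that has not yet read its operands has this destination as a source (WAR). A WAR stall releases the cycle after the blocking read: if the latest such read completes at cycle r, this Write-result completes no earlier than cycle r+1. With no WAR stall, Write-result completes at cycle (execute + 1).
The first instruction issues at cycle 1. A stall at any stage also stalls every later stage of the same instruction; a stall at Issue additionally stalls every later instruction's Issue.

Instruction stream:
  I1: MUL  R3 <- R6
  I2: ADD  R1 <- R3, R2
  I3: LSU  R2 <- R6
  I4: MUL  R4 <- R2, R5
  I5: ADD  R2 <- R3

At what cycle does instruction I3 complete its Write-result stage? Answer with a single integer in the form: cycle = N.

cycle = 11

1) issue 1, read 2, done 8, write 9
2) issue 2, read 10, done 12, write 13  <RAW R3: wait I1 write@9>
3) issue 3, read 4, done 5, write 11  <WAR R2: wait I2 read@10>
4) issue 10, read 12, done 18, write 19  <struct: MUL busy until I1 writes@9 / RAW R2: wait I3 write@11>
5) issue 14, read 15, done 17, write 18  <struct: ADD busy until I2 writes@13>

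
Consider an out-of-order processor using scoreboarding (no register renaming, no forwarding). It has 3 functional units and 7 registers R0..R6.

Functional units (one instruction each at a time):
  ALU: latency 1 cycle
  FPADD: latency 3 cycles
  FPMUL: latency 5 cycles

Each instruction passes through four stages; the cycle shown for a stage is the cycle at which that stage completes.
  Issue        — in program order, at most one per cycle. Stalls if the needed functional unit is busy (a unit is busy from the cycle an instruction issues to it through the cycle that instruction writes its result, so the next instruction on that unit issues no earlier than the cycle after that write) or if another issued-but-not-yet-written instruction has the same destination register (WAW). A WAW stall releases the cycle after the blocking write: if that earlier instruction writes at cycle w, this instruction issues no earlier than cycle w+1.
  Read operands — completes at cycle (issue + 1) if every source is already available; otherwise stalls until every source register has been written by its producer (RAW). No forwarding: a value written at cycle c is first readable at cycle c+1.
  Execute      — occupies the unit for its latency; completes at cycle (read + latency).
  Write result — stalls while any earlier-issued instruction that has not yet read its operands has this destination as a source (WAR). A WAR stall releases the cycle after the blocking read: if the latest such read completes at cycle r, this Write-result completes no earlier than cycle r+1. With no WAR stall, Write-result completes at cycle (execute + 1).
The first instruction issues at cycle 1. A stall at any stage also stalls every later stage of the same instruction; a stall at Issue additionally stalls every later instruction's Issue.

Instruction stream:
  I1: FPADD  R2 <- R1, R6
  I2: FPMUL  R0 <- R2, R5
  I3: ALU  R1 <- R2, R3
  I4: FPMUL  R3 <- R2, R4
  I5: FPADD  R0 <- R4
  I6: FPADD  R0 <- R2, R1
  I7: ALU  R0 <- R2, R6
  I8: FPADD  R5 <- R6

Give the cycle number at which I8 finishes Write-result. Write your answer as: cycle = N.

cycle = 33

[1] I1→FPADD
[2] I1 RO; I2→FPMUL
[3] I3→ALU
[5] I1 EX
[6] I1 WR R2
[7] I2 RO; I3 RO
[8] I3 EX
[9] I3 WR R1
[12] I2 EX
[13] I2 WR R0
[14] I4→FPMUL
[15] I4 RO; I5→FPADD
[16] I5 RO
[19] I5 EX
[20] I4 EX; I5 WR R0
[21] I4 WR R3; I6→FPADD
[22] I6 RO
[25] I6 EX
[26] I6 WR R0
[27] I7→ALU
[28] I7 RO; I8→FPADD
[29] I7 EX; I8 RO
[30] I7 WR R0
[32] I8 EX
[33] I8 WR R5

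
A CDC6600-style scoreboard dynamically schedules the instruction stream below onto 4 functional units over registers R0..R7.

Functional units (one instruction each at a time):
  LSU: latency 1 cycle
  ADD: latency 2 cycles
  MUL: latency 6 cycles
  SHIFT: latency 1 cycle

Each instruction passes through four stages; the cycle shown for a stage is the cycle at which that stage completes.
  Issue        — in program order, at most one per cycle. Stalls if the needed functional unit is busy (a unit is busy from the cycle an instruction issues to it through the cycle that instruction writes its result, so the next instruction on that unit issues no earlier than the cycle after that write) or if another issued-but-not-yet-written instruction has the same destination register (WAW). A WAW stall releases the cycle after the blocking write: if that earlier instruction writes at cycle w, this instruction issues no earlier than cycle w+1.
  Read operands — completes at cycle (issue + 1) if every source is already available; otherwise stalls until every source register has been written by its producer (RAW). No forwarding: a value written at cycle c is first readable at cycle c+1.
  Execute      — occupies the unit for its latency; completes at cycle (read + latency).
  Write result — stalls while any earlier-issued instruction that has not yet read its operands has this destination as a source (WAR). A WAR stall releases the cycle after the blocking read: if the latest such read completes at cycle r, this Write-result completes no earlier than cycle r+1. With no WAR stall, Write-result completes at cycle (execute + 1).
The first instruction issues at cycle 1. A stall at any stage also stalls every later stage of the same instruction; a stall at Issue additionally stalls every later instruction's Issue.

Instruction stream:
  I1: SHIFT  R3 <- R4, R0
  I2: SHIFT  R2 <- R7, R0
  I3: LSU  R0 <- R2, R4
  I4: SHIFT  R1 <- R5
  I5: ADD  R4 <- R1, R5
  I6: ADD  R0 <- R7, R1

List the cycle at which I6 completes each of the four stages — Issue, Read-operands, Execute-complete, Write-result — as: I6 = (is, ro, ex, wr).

I6 = (17, 18, 20, 21)

  I1 | 1 | 2 | 3 | 4
  I2 | 5 | 6 | 7 | 8   struct: SHIFT busy until I1 writes@4
  I3 | 6 | 9 | 10 | 11   RAW R2: wait I2 write@8
  I4 | 9 | 10 | 11 | 12   struct: SHIFT busy until I2 writes@8
  I5 | 10 | 13 | 15 | 16   RAW R1: wait I4 write@12
  I6 | 17 | 18 | 20 | 21   struct: ADD busy until I5 writes@16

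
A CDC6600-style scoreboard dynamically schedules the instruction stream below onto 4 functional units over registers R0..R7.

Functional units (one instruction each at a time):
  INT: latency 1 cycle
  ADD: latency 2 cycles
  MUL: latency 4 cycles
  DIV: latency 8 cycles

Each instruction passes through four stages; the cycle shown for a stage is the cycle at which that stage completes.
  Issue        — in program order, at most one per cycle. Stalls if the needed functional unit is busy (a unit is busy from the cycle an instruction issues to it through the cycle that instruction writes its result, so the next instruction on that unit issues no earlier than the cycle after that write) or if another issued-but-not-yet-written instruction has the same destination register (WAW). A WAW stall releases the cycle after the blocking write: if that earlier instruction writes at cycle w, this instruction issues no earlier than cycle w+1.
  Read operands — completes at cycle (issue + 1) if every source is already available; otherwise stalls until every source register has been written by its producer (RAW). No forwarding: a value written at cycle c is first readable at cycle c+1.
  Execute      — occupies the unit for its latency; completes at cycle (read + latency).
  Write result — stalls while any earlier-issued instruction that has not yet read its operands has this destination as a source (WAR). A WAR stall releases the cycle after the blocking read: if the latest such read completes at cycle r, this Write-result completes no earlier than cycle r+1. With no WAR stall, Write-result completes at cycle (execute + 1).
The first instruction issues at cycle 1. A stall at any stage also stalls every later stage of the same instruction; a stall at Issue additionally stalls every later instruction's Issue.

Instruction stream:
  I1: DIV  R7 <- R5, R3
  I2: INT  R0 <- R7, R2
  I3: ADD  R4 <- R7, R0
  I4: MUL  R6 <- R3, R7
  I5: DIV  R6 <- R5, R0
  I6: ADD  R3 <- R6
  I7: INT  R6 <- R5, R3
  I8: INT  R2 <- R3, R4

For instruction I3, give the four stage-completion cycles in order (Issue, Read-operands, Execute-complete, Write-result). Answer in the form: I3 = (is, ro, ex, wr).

I3 = (3, 15, 17, 18)

[I1] 1/2/10/11
[I2] 2/12/13/14  (RAW R7: wait I1 write@11)
[I3] 3/15/17/18  (RAW R0: wait I2 write@14)
[I4] 4/12/16/17  (RAW R7: wait I1 write@11)
[I5] 18/19/27/28  (WAW R6: wait I4 write@17)
[I6] 19/29/31/32  (RAW R6: wait I5 write@28)
[I7] 29/33/34/35  (WAW R6: wait I5 write@28; RAW R3: wait I6 write@32)
[I8] 36/37/38/39  (struct: INT busy until I7 writes@35)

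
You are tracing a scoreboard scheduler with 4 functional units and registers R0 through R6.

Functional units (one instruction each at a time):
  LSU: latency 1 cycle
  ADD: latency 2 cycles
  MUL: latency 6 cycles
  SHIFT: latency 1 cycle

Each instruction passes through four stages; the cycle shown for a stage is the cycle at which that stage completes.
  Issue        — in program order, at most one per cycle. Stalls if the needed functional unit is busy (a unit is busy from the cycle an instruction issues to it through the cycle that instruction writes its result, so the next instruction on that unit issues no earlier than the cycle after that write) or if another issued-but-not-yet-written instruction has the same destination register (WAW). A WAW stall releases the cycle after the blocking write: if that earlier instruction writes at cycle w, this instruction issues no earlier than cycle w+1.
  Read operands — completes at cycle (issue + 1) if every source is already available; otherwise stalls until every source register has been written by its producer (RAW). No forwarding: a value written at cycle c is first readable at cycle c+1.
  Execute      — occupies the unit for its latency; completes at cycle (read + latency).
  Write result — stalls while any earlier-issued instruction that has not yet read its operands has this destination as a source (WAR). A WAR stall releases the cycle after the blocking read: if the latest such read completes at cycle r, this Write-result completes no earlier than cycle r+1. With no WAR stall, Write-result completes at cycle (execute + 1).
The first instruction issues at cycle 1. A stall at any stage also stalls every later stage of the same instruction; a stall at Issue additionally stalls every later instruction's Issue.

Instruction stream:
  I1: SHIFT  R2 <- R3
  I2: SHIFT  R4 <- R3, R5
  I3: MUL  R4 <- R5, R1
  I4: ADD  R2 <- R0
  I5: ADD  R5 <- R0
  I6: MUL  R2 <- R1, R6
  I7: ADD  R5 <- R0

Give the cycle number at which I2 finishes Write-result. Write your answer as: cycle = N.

1) issue 1, read 2, done 3, write 4
2) issue 5, read 6, done 7, write 8  <struct: SHIFT busy until I1 writes@4>
3) issue 9, read 10, done 16, write 17  <WAW R4: wait I2 write@8>
4) issue 10, read 11, done 13, write 14
5) issue 15, read 16, done 18, write 19  <struct: ADD busy until I4 writes@14>
6) issue 18, read 19, done 25, write 26  <struct: MUL busy until I3 writes@17>
7) issue 20, read 21, done 23, write 24  <struct: ADD busy until I5 writes@19>

cycle = 8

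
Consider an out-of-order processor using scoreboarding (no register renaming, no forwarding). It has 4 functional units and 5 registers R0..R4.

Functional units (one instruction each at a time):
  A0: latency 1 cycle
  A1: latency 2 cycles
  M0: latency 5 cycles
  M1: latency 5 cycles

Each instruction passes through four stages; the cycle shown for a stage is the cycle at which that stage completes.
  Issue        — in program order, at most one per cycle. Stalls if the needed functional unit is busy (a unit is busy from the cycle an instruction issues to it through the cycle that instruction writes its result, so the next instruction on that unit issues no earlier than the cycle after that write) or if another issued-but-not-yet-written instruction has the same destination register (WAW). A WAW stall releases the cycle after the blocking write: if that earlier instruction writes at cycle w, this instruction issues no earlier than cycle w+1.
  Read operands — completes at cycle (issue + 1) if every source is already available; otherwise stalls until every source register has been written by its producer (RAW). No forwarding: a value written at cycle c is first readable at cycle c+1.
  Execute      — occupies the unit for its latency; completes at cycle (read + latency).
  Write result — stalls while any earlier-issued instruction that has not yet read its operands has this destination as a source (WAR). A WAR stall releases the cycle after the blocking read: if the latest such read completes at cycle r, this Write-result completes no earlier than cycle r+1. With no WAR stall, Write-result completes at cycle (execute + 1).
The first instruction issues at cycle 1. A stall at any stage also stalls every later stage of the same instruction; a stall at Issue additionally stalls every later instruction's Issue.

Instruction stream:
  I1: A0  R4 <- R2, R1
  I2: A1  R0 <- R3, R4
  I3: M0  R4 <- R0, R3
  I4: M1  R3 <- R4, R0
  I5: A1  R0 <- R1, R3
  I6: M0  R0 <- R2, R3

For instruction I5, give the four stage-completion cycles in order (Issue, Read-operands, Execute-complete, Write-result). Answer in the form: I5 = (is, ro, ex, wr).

I5 = (9, 23, 25, 26)

I1: IS=1 RO=2 EX=3 WR=4
I2: IS=2 RO=5 EX=7 WR=8  [RAW R4: wait I1 write@4]
I3: IS=5 RO=9 EX=14 WR=15  [WAW R4: wait I1 write@4; RAW R0: wait I2 write@8]
I4: IS=6 RO=16 EX=21 WR=22  [RAW R4: wait I3 write@15]
I5: IS=9 RO=23 EX=25 WR=26  [struct: A1 busy until I2 writes@8; RAW R3: wait I4 write@22]
I6: IS=27 RO=28 EX=33 WR=34  [WAW R0: wait I5 write@26]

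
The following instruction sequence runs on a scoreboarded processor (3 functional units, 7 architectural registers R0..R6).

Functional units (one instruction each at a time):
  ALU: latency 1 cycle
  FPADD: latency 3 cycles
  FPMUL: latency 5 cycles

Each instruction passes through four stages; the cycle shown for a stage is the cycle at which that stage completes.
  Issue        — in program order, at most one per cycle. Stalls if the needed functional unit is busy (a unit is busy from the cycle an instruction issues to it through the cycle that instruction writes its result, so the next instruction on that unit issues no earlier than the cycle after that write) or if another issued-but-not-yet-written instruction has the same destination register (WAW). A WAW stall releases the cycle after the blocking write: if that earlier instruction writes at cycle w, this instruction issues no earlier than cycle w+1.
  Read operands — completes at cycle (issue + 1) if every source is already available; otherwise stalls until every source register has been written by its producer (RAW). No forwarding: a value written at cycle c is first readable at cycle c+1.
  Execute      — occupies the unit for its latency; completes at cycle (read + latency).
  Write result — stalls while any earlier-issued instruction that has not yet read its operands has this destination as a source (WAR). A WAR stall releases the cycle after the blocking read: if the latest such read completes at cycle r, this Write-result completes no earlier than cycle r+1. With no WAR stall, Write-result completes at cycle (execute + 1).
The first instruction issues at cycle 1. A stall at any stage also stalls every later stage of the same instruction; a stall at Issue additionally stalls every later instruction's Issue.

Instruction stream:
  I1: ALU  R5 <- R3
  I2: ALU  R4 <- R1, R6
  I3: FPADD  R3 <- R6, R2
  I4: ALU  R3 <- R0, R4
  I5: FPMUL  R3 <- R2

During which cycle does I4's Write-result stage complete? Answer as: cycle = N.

cycle = 15

[I1] 1/2/3/4
[I2] 5/6/7/8  (struct: ALU busy until I1 writes@4)
[I3] 6/7/10/11
[I4] 12/13/14/15  (WAW R3: wait I3 write@11)
[I5] 16/17/22/23  (WAW R3: wait I4 write@15)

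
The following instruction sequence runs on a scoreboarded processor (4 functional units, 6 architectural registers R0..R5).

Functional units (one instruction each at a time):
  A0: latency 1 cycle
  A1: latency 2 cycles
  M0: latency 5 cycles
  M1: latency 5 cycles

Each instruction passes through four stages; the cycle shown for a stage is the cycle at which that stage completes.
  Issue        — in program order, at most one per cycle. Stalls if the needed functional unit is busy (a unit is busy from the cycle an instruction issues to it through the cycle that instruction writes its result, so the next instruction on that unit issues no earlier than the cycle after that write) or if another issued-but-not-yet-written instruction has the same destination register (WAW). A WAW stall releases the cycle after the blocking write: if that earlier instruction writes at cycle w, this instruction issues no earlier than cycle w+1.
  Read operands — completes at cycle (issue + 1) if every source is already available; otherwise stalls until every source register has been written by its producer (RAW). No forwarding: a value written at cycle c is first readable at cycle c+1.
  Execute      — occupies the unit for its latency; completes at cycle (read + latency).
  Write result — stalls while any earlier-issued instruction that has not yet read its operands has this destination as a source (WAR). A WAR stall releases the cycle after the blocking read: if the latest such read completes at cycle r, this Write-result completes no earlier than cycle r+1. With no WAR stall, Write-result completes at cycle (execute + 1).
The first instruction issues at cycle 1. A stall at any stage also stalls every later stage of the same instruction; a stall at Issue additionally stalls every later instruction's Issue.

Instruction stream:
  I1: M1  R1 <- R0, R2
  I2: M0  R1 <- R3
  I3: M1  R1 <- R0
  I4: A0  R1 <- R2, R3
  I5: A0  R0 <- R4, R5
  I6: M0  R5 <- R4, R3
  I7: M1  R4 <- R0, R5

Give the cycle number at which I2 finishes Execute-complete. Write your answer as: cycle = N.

1) issue 1, read 2, done 7, write 8
2) issue 9, read 10, done 15, write 16  <WAW R1: wait I1 write@8>
3) issue 17, read 18, done 23, write 24  <WAW R1: wait I2 write@16>
4) issue 25, read 26, done 27, write 28  <WAW R1: wait I3 write@24>
5) issue 29, read 30, done 31, write 32  <struct: A0 busy until I4 writes@28>
6) issue 30, read 31, done 36, write 37
7) issue 31, read 38, done 43, write 44  <RAW R5: wait I6 write@37>

cycle = 15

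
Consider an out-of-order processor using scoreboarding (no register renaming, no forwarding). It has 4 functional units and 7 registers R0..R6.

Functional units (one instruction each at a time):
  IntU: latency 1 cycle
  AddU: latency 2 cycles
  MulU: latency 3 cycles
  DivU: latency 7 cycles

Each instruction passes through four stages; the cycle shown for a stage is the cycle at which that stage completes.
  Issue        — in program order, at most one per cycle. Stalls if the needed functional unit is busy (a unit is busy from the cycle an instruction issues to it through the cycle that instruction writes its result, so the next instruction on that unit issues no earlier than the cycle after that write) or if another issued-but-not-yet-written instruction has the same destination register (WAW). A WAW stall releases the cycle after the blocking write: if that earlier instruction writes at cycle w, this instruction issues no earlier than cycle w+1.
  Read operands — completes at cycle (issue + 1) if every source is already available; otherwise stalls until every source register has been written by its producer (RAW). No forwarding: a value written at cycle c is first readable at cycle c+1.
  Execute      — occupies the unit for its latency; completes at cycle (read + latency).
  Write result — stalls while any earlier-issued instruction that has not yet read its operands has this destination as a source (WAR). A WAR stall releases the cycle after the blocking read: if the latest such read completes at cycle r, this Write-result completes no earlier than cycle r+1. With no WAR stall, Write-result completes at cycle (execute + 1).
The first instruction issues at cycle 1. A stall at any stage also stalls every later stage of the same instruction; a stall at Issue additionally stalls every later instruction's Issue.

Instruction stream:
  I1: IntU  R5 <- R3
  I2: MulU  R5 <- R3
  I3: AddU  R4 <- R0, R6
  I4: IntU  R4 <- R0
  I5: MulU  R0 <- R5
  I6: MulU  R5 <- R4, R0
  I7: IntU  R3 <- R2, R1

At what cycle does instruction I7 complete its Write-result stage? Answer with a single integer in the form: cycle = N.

t=1  issue I1 (IntU)
t=2  I1 read-ops
t=3  I1 finished on IntU
t=4  I1→R5
t=5  issue I2 (MulU)
t=6  I2 read-ops · issue I3 (AddU)
t=7  I3 read-ops
t=9  I2 finished on MulU · I3 finished on AddU
t=10  I2→R5 · I3→R4
t=11  issue I4 (IntU)
t=12  I4 read-ops · issue I5 (MulU)
t=13  I4 finished on IntU · I5 read-ops
t=14  I4→R4
t=16  I5 finished on MulU
t=17  I5→R0
t=18  issue I6 (MulU)
t=19  I6 read-ops · issue I7 (IntU)
t=20  I7 read-ops
t=21  I7 finished on IntU
t=22  I6 finished on MulU · I7→R3
t=23  I6→R5

cycle = 22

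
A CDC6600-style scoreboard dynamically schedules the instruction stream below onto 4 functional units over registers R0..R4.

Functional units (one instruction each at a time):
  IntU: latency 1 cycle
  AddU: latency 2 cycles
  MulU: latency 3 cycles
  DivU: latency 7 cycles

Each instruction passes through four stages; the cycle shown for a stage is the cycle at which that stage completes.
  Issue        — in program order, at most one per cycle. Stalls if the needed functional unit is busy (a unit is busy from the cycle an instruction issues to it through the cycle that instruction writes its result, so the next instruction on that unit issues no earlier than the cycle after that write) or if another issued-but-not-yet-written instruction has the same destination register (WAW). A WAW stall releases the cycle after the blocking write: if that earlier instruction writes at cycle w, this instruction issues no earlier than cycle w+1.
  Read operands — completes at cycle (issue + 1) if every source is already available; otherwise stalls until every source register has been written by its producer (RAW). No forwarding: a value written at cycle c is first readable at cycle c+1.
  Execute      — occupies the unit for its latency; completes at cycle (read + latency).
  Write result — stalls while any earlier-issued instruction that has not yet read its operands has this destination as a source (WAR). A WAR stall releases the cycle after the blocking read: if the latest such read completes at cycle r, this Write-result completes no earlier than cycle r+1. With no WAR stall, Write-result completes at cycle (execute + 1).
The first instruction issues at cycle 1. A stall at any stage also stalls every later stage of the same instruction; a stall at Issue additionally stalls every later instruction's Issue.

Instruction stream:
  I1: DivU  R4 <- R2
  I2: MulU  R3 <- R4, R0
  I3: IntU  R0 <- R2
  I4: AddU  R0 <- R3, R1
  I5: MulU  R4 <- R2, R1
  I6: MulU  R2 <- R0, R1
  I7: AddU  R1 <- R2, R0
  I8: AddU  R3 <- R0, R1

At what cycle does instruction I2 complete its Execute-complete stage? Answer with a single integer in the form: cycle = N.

cycle = 14

  I1 | 1 | 2 | 9 | 10
  I2 | 2 | 11 | 14 | 15   RAW R4: wait I1 write@10
  I3 | 3 | 4 | 5 | 12   WAR R0: wait I2 read@11
  I4 | 13 | 16 | 18 | 19   WAW R0: wait I3 write@12 · RAW R3: wait I2 write@15
  I5 | 16 | 17 | 20 | 21   struct: MulU busy until I2 writes@15
  I6 | 22 | 23 | 26 | 27   struct: MulU busy until I5 writes@21
  I7 | 23 | 28 | 30 | 31   RAW R2: wait I6 write@27
  I8 | 32 | 33 | 35 | 36   struct: AddU busy until I7 writes@31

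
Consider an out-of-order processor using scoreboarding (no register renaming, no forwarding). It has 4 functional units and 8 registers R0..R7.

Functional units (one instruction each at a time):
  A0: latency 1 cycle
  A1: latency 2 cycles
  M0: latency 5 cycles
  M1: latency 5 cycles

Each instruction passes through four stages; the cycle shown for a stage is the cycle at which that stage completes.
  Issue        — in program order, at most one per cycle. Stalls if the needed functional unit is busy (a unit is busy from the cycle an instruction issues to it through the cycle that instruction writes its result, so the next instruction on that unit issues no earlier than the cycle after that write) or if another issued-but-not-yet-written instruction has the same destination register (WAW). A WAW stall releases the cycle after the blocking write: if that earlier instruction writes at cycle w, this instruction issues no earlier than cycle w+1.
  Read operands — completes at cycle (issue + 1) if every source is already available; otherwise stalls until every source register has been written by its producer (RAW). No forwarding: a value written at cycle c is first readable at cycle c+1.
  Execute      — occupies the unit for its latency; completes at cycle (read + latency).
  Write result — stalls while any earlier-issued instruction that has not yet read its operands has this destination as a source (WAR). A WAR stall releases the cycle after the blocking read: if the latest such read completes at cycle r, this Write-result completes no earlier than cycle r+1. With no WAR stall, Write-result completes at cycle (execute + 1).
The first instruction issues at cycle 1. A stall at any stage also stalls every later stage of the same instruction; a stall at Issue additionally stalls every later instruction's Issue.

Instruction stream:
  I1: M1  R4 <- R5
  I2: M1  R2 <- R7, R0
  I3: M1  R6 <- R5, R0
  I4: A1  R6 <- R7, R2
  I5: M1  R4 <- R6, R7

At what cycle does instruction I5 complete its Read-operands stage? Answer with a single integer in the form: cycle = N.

  I1 | 1 | 2 | 7 | 8
  I2 | 9 | 10 | 15 | 16   struct: M1 busy until I1 writes@8
  I3 | 17 | 18 | 23 | 24   struct: M1 busy until I2 writes@16
  I4 | 25 | 26 | 28 | 29   WAW R6: wait I3 write@24
  I5 | 26 | 30 | 35 | 36   RAW R6: wait I4 write@29

cycle = 30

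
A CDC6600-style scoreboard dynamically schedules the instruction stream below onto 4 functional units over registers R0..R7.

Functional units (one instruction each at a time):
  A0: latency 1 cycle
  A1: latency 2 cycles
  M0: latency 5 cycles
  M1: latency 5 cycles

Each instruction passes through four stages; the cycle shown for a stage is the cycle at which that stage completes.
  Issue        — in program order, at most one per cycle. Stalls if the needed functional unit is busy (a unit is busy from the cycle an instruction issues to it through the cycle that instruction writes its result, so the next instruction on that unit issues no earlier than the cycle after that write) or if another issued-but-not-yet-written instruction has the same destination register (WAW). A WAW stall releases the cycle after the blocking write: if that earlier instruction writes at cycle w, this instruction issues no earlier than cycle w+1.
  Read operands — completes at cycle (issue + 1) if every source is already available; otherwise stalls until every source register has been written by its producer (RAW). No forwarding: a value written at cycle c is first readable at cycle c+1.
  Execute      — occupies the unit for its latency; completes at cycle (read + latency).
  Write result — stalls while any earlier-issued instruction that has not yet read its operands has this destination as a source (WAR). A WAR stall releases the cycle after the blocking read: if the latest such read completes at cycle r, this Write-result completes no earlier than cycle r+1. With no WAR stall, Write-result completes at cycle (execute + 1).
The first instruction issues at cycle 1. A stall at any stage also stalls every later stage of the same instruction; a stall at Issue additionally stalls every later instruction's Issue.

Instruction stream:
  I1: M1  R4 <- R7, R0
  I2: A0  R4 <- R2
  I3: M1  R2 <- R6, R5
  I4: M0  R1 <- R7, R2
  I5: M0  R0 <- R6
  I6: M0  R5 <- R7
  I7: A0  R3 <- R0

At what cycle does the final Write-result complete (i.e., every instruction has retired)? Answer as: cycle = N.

I1: IS=1 RO=2 EX=7 WR=8
I2: IS=9 RO=10 EX=11 WR=12  [WAW R4: wait I1 write@8]
I3: IS=10 RO=11 EX=16 WR=17
I4: IS=11 RO=18 EX=23 WR=24  [RAW R2: wait I3 write@17]
I5: IS=25 RO=26 EX=31 WR=32  [struct: M0 busy until I4 writes@24]
I6: IS=33 RO=34 EX=39 WR=40  [struct: M0 busy until I5 writes@32]
I7: IS=34 RO=35 EX=36 WR=37

cycle = 40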